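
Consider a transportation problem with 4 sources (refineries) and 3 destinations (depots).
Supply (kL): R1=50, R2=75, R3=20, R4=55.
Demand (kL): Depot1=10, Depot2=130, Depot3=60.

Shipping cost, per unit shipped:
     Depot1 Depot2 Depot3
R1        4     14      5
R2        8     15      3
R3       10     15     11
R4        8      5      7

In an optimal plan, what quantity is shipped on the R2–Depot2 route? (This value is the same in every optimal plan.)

The minimum-cost plan:
  R1→Depot1: 10 × 4 = 40
  R1→Depot2: 40 × 14 = 560
  R2→Depot2: 15 × 15 = 225
  R2→Depot3: 60 × 3 = 180
  R3→Depot2: 20 × 15 = 300
  R4→Depot2: 55 × 5 = 275
Total cost = 1580.
So R2→Depot2 carries 15 kL.

15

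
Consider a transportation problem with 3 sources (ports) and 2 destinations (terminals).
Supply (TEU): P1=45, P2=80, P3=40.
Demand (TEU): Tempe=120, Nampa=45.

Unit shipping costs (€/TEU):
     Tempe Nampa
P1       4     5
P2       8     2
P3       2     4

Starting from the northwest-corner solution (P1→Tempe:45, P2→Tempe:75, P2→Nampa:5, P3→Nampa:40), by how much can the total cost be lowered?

320

Current plan cost = 45·4 + 75·8 + 5·2 + 40·4 = €950.
Optimal plan:
  P1→Tempe: 45 × €4 = €180
  P2→Tempe: 35 × €8 = €280
  P2→Nampa: 45 × €2 = €90
  P3→Tempe: 40 × €2 = €80
Optimal cost = €630.
Saving = 950 − 630 = €320.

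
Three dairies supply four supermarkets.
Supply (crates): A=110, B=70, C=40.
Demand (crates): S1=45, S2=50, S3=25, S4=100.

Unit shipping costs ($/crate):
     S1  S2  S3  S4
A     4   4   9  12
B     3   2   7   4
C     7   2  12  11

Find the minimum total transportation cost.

1165

One minimum-cost allocation:
  A to S1: 45 × $4 = $180
  A to S2: 10 × $4 = $40
  A to S3: 25 × $9 = $225
  A to S4: 30 × $12 = $360
  B to S4: 70 × $4 = $280
  C to S2: 40 × $2 = $80
Total = 180 + 40 + 225 + 360 + 280 + 80 = $1165.
(Supply check: A ships 110; B ships 70; C ships 40.)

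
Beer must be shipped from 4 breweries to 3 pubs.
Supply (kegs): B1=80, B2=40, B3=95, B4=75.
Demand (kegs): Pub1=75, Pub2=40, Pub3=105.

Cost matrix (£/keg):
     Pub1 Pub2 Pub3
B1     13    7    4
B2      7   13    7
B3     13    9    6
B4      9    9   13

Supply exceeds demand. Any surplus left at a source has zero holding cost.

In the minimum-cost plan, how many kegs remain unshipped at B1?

Minimum-cost shipments:
  B1 to Pub2: 40 kegs
  B1 to Pub3: 40 kegs
  B2 to Pub1: 40 kegs
  B3 to Pub3: 65 kegs
  B4 to Pub1: 35 kegs
Total cost = £1425.
B1 ships 80 of its 80, leaving 0.

0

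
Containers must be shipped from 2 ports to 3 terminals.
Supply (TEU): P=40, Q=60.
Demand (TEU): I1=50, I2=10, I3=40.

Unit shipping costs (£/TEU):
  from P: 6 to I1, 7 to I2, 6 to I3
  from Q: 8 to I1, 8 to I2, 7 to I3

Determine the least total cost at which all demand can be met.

One minimum-cost allocation:
  P->I1: 40 × £6 = £240
  Q->I1: 10 × £8 = £80
  Q->I2: 10 × £8 = £80
  Q->I3: 40 × £7 = £280
Total = 240 + 80 + 80 + 280 = £680.

680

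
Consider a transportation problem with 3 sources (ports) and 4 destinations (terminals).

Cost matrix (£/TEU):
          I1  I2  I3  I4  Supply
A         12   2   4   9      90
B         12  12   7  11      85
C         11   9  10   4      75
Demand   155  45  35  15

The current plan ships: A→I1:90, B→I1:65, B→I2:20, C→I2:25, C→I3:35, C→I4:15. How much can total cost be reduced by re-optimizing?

645

Current plan cost = 90·12 + 65·12 + 20·12 + 25·9 + 35·10 + 15·4 = £2735.
Optimal plan:
  A–I1: 10 TEU
  A–I2: 45 TEU
  A–I3: 35 TEU
  B–I1: 85 TEU
  C–I1: 60 TEU
  C–I4: 15 TEU
Optimal cost = £2090.
Saving = 2735 − 2090 = £645.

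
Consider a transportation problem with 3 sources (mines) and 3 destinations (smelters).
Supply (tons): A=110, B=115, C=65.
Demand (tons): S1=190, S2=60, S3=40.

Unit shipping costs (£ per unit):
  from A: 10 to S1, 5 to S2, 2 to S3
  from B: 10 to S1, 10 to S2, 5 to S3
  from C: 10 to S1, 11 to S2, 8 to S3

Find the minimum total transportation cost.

2280

An optimal shipping plan:
  A–S1: 10 tons
  A–S2: 60 tons
  A–S3: 40 tons
  B–S1: 115 tons
  C–S1: 65 tons
Total cost = £2280.
(Supply check: A ships 110; B ships 115; C ships 65.)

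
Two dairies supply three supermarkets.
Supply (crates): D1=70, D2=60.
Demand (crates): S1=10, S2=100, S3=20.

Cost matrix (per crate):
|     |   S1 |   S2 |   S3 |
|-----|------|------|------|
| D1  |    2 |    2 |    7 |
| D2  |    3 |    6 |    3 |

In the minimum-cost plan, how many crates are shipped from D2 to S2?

30

Solving gives:
  D1 to S2: 70 × 2 = 140
  D2 to S1: 10 × 3 = 30
  D2 to S2: 30 × 6 = 180
  D2 to S3: 20 × 3 = 60
Total cost = 410.
So D2→S2 carries 30 crates.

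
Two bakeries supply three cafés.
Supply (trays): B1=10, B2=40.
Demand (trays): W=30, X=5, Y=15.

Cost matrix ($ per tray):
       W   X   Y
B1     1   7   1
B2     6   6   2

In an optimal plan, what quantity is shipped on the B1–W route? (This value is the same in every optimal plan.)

Optimal shipments:
  B1 to W: 10 trays
  B2 to W: 20 trays
  B2 to X: 5 trays
  B2 to Y: 15 trays
Total cost = $190.
So B1→W carries 10 trays.

10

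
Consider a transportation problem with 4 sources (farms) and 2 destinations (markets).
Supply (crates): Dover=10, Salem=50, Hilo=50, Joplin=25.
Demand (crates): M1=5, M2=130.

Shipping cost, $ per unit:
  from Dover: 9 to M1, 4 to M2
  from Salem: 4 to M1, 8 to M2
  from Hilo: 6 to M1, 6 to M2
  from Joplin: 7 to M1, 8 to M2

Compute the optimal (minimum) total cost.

920

One minimum-cost allocation:
  Dover to M2: 10 × $4 = $40
  Salem to M1: 5 × $4 = $20
  Salem to M2: 45 × $8 = $360
  Hilo to M2: 50 × $6 = $300
  Joplin to M2: 25 × $8 = $200
Total = 40 + 20 + 360 + 300 + 200 = $920.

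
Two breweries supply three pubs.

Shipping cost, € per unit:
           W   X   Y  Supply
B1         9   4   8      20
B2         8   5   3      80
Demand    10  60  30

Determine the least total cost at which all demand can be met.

Optimal allocation:
  B1–X: 20 kegs
  B2–W: 10 kegs
  B2–X: 40 kegs
  B2–Y: 30 kegs
Total cost = €450.
(Supply check: B1 ships 20; B2 ships 80.)

450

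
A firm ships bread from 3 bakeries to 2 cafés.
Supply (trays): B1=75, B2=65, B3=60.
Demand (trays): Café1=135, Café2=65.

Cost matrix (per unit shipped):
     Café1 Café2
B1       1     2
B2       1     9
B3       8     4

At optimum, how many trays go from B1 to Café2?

The minimum-cost plan:
  B1–Café1: 70 × 1 = 70
  B1–Café2: 5 × 2 = 10
  B2–Café1: 65 × 1 = 65
  B3–Café2: 60 × 4 = 240
Total cost = 385.
So B1→Café2 carries 5 trays.

5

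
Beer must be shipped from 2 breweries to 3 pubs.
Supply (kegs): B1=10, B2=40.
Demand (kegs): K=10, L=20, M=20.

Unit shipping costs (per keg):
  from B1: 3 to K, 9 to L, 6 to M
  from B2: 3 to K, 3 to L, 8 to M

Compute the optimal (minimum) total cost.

230

A cheapest plan:
  B1→M: 10 kegs
  B2→K: 10 kegs
  B2→L: 20 kegs
  B2→M: 10 kegs
Total cost = 230.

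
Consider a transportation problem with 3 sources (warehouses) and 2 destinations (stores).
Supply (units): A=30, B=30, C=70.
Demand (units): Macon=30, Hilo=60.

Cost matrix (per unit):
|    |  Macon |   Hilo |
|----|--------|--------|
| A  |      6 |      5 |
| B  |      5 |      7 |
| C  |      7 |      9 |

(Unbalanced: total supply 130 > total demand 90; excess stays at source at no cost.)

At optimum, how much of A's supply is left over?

0

An optimal plan:
  A–Hilo: 30 × 5 = 150
  B–Hilo: 30 × 7 = 210
  C–Macon: 30 × 7 = 210
Total cost = 570.
A ships 30 of its 30, leaving 0.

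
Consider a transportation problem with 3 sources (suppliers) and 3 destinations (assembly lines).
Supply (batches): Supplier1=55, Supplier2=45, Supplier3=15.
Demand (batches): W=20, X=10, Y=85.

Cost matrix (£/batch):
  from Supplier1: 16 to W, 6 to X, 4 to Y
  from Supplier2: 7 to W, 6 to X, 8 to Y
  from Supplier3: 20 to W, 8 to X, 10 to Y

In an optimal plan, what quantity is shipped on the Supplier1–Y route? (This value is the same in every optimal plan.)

55

Solving gives:
  Supplier1–Y: 55 × £4 = £220
  Supplier2–W: 20 × £7 = £140
  Supplier2–Y: 25 × £8 = £200
  Supplier3–X: 10 × £8 = £80
  Supplier3–Y: 5 × £10 = £50
Total cost = £690.
So Supplier1→Y carries 55 batches.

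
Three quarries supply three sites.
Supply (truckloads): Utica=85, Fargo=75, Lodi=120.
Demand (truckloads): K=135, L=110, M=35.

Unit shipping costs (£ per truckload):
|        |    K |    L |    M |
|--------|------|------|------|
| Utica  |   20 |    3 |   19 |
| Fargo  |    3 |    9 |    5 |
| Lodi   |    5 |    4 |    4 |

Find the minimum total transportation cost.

1020

An optimal shipping plan:
  Utica→L: 85 × £3 = £255
  Fargo→K: 75 × £3 = £225
  Lodi→K: 60 × £5 = £300
  Lodi→L: 25 × £4 = £100
  Lodi→M: 35 × £4 = £140
Total = 255 + 225 + 300 + 100 + 140 = £1020.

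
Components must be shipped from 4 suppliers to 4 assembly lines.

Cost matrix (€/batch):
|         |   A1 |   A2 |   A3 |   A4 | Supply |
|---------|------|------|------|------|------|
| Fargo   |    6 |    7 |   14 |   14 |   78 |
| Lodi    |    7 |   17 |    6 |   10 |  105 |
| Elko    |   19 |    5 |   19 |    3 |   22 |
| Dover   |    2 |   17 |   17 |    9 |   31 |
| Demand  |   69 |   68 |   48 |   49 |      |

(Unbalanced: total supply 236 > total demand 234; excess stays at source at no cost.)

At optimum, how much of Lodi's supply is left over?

An optimal plan:
  Fargo→A1: 10 × €6 = €60
  Fargo→A2: 68 × €7 = €476
  Lodi→A1: 28 × €7 = €196
  Lodi→A3: 48 × €6 = €288
  Lodi→A4: 27 × €10 = €270
  Elko→A4: 22 × €3 = €66
  Dover→A1: 31 × €2 = €62
Total cost = €1418.
Lodi ships 103 of its 105, leaving 2.

2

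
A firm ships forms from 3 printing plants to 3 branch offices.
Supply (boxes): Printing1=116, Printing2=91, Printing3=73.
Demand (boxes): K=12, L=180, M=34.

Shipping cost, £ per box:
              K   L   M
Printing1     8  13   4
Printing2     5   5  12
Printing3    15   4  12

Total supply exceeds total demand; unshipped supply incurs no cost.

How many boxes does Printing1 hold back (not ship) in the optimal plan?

Minimum-cost shipments:
  Printing1–K: 12 × £8 = £96
  Printing1–L: 16 × £13 = £208
  Printing1–M: 34 × £4 = £136
  Printing2–L: 91 × £5 = £455
  Printing3–L: 73 × £4 = £292
Total cost = £1187.
Printing1 ships 62 of its 116, leaving 54.

54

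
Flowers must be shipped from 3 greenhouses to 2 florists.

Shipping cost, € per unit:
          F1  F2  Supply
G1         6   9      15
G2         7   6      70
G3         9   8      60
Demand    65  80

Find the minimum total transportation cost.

1040

A cheapest plan:
  G1 to F1: 15 × €6 = €90
  G2 to F1: 50 × €7 = €350
  G2 to F2: 20 × €6 = €120
  G3 to F2: 60 × €8 = €480
Total = 90 + 350 + 120 + 480 = €1040.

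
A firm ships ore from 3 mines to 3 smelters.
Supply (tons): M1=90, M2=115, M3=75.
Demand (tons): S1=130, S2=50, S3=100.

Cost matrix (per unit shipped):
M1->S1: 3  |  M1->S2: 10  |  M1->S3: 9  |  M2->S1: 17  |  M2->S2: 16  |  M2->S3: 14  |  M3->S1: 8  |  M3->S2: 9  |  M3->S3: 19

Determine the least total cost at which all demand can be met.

2545

One minimum-cost allocation:
  M1->S1: 90 × 3 = 270
  M2->S2: 15 × 16 = 240
  M2->S3: 100 × 14 = 1400
  M3->S1: 40 × 8 = 320
  M3->S2: 35 × 9 = 315
Total = 270 + 240 + 1400 + 320 + 315 = 2545.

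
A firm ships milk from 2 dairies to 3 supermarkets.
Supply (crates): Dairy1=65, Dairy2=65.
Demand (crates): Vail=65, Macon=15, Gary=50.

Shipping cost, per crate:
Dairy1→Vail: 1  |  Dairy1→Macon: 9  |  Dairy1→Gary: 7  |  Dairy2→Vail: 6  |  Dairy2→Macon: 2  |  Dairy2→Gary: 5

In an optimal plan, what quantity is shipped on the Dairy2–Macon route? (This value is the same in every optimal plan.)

Optimal shipments:
  Dairy1→Vail: 65 × 1 = 65
  Dairy2→Macon: 15 × 2 = 30
  Dairy2→Gary: 50 × 5 = 250
Total cost = 345.
So Dairy2→Macon carries 15 crates.

15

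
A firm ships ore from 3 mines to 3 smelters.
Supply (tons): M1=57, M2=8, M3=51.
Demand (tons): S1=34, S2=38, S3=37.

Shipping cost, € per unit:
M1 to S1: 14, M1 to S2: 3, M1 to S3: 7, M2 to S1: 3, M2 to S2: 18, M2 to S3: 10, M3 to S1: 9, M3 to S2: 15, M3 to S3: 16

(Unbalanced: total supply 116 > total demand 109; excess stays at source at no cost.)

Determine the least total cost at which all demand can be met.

An optimal shipping plan:
  M1 to S2: 38 tons
  M1 to S3: 19 tons
  M2 to S3: 8 tons
  M3 to S1: 34 tons
  M3 to S3: 10 tons
Total cost = €793.
(Supply check: M1 ships 57; M2 ships 8; M3 ships 44.)

793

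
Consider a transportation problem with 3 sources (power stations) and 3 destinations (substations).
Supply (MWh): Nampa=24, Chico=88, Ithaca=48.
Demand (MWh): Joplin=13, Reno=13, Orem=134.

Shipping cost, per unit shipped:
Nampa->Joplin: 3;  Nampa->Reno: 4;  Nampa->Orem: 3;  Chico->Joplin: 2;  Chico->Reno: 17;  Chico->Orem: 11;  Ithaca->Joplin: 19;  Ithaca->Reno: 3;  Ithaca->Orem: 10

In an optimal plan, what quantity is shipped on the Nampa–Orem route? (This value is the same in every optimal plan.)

The minimum-cost plan:
  Nampa→Orem: 24 × 3 = 72
  Chico→Joplin: 13 × 2 = 26
  Chico→Orem: 75 × 11 = 825
  Ithaca→Reno: 13 × 3 = 39
  Ithaca→Orem: 35 × 10 = 350
Total cost = 1312.
So Nampa→Orem carries 24 MWh.

24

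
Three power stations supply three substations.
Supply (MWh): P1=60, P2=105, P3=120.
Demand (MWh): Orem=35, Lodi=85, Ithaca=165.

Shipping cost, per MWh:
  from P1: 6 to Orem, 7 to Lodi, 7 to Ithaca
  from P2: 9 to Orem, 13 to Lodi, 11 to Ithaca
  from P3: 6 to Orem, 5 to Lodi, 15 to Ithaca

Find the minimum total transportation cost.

2210

One minimum-cost allocation:
  P1 to Ithaca: 60 MWh
  P2 to Ithaca: 105 MWh
  P3 to Orem: 35 MWh
  P3 to Lodi: 85 MWh
Total cost = 2210.
(Supply check: P1 ships 60; P2 ships 105; P3 ships 120.)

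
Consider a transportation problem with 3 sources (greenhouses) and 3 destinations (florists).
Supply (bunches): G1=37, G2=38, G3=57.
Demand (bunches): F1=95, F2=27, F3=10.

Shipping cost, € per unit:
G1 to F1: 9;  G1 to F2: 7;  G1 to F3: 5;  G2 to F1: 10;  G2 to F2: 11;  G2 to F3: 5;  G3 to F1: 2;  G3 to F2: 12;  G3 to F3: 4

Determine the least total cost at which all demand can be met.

A cheapest plan:
  G1 to F1: 10 × €9 = €90
  G1 to F2: 27 × €7 = €189
  G2 to F1: 28 × €10 = €280
  G2 to F3: 10 × €5 = €50
  G3 to F1: 57 × €2 = €114
Total = 90 + 189 + 280 + 50 + 114 = €723.

723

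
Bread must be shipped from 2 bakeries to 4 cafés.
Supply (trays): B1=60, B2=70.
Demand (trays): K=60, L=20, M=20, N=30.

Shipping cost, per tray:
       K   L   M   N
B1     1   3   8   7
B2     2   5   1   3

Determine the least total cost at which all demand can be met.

250

An optimal shipping plan:
  B1->K: 40 trays
  B1->L: 20 trays
  B2->K: 20 trays
  B2->M: 20 trays
  B2->N: 30 trays
Total cost = 250.
(Supply check: B1 ships 60; B2 ships 70.)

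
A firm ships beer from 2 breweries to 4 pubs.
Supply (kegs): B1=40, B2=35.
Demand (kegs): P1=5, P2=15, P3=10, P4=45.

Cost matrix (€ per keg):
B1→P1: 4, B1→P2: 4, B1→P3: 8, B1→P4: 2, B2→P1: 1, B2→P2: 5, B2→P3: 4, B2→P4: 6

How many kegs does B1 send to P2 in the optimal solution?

The minimum-cost plan:
  B1 to P4: 40 × €2 = €80
  B2 to P1: 5 × €1 = €5
  B2 to P2: 15 × €5 = €75
  B2 to P3: 10 × €4 = €40
  B2 to P4: 5 × €6 = €30
Total cost = €230.
The route B1→P2 is not used.

0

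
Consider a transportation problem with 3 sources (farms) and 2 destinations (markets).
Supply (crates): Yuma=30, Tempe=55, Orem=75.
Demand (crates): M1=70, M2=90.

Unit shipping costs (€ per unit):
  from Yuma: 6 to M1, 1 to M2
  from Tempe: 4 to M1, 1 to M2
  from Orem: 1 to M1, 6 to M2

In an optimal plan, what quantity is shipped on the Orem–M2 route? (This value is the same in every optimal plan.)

5

The minimum-cost plan:
  Yuma->M2: 30 × €1 = €30
  Tempe->M2: 55 × €1 = €55
  Orem->M1: 70 × €1 = €70
  Orem->M2: 5 × €6 = €30
Total cost = €185.
So Orem→M2 carries 5 crates.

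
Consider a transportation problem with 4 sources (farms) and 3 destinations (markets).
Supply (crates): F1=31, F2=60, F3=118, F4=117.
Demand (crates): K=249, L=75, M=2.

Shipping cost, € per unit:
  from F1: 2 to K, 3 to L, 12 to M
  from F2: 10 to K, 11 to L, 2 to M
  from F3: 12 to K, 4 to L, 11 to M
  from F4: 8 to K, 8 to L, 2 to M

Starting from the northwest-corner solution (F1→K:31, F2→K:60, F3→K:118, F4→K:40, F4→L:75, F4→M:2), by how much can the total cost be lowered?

604

Current plan cost = 31·2 + 60·10 + 118·12 + 40·8 + 75·8 + 2·2 = €3002.
Optimal plan:
  F1->K: 31 × €2 = €62
  F2->K: 58 × €10 = €580
  F2->M: 2 × €2 = €4
  F3->K: 43 × €12 = €516
  F3->L: 75 × €4 = €300
  F4->K: 117 × €8 = €936
Optimal cost = €2398.
Saving = 3002 − 2398 = €604.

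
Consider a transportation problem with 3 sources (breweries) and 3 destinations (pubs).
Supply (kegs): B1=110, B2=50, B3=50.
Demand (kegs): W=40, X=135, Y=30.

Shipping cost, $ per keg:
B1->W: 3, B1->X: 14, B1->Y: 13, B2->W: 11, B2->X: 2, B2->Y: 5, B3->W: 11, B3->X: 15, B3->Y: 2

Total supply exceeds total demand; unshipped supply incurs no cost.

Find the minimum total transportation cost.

Optimal allocation:
  B1->W: 40 kegs
  B1->X: 70 kegs
  B2->X: 50 kegs
  B3->X: 15 kegs
  B3->Y: 30 kegs
Total cost = $1485.

1485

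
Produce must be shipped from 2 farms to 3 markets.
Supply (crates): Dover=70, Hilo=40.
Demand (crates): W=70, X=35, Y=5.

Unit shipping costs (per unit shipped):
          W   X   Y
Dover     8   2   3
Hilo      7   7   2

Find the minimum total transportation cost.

A cheapest plan:
  Dover–W: 30 × 8 = 240
  Dover–X: 35 × 2 = 70
  Dover–Y: 5 × 3 = 15
  Hilo–W: 40 × 7 = 280
Total = 240 + 70 + 15 + 280 = 605.
(Supply check: Dover ships 70; Hilo ships 40.)

605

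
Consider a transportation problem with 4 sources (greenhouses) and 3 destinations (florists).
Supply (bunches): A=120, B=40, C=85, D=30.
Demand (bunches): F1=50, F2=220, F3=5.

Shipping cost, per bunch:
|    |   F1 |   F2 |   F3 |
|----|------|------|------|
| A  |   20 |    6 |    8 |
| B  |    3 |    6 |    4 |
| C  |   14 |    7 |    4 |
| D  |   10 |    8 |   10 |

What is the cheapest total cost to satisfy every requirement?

One minimum-cost allocation:
  A→F2: 120 × 6 = 720
  B→F1: 40 × 3 = 120
  C→F2: 80 × 7 = 560
  C→F3: 5 × 4 = 20
  D→F1: 10 × 10 = 100
  D→F2: 20 × 8 = 160
Total = 720 + 120 + 560 + 20 + 100 + 160 = 1680.

1680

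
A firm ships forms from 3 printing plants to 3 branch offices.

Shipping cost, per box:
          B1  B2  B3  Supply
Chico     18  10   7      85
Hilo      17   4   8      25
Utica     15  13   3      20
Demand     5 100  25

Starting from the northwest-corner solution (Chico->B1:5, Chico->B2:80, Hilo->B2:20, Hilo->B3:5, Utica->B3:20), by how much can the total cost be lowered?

Current plan cost = 5·18 + 80·10 + 20·4 + 5·8 + 20·3 = 1070.
Optimal plan:
  Chico->B1: 5 × 18 = 90
  Chico->B2: 75 × 10 = 750
  Chico->B3: 5 × 7 = 35
  Hilo->B2: 25 × 4 = 100
  Utica->B3: 20 × 3 = 60
Optimal cost = 1035.
Saving = 1070 − 1035 = 35.

35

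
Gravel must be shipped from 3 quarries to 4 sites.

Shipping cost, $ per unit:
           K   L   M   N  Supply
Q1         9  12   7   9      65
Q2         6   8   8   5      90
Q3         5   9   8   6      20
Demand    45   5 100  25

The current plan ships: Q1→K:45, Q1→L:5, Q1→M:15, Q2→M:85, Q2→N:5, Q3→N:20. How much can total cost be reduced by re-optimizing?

Current plan cost = 45·9 + 5·12 + 15·7 + 85·8 + 5·5 + 20·6 = $1395.
Optimal plan:
  Q1 to M: 65 × $7 = $455
  Q2 to K: 25 × $6 = $150
  Q2 to L: 5 × $8 = $40
  Q2 to M: 35 × $8 = $280
  Q2 to N: 25 × $5 = $125
  Q3 to K: 20 × $5 = $100
Optimal cost = $1150.
Saving = 1395 − 1150 = $245.

245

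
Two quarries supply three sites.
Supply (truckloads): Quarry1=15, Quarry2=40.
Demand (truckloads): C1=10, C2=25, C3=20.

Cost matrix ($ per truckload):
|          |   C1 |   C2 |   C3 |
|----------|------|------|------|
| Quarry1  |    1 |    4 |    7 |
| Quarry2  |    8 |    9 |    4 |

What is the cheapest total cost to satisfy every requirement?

A cheapest plan:
  Quarry1→C1: 10 truckloads
  Quarry1→C2: 5 truckloads
  Quarry2→C2: 20 truckloads
  Quarry2→C3: 20 truckloads
Total cost = $290.

290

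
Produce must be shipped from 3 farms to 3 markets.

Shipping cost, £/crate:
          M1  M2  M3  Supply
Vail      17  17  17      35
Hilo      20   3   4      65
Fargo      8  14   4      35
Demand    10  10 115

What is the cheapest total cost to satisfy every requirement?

985

Optimal allocation:
  Vail–M1: 10 × £17 = £170
  Vail–M3: 25 × £17 = £425
  Hilo–M2: 10 × £3 = £30
  Hilo–M3: 55 × £4 = £220
  Fargo–M3: 35 × £4 = £140
Total = 170 + 425 + 30 + 220 + 140 = £985.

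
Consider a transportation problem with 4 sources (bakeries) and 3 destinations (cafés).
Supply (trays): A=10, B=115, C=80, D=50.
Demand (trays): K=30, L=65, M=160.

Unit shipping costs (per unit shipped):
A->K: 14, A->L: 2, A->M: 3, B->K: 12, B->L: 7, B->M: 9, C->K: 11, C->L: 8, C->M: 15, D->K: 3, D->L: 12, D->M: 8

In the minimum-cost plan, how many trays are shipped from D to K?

30

The minimum-cost plan:
  A→M: 10 × 3 = 30
  B→M: 115 × 9 = 1035
  C→L: 65 × 8 = 520
  C→M: 15 × 15 = 225
  D→K: 30 × 3 = 90
  D→M: 20 × 8 = 160
Total cost = 2060.
So D→K carries 30 trays.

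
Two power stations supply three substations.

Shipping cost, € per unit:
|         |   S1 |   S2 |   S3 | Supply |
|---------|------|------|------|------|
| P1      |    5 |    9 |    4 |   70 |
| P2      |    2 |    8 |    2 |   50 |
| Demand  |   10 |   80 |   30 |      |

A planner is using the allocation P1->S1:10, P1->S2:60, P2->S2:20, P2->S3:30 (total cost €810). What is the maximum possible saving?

Current plan cost = 10·5 + 60·9 + 20·8 + 30·2 = €810.
Optimal plan:
  P1→S2: 70 × €9 = €630
  P2→S1: 10 × €2 = €20
  P2→S2: 10 × €8 = €80
  P2→S3: 30 × €2 = €60
Optimal cost = €790.
Saving = 810 − 790 = €20.

20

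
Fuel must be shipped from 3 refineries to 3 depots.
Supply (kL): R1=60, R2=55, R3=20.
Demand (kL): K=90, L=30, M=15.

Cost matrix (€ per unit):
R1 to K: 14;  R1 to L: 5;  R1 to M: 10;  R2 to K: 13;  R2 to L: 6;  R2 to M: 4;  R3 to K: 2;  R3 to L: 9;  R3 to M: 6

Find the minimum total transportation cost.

An optimal shipping plan:
  R1–K: 30 × €14 = €420
  R1–L: 30 × €5 = €150
  R2–K: 40 × €13 = €520
  R2–M: 15 × €4 = €60
  R3–K: 20 × €2 = €40
Total = 420 + 150 + 520 + 60 + 40 = €1190.
(Supply check: R1 ships 60; R2 ships 55; R3 ships 20.)

1190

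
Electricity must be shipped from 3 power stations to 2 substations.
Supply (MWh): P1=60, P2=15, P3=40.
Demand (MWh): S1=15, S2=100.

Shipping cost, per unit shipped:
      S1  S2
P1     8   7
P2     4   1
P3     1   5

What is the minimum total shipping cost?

One minimum-cost allocation:
  P1 to S2: 60 MWh
  P2 to S2: 15 MWh
  P3 to S1: 15 MWh
  P3 to S2: 25 MWh
Total cost = 575.

575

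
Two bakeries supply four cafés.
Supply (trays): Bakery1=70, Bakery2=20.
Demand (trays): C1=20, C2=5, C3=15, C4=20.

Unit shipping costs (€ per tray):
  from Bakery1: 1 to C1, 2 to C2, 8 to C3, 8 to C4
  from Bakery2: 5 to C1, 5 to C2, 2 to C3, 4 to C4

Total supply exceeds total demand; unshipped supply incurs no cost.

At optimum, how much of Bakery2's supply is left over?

Minimum-cost shipments:
  Bakery1–C1: 20 × €1 = €20
  Bakery1–C2: 5 × €2 = €10
  Bakery1–C4: 15 × €8 = €120
  Bakery2–C3: 15 × €2 = €30
  Bakery2–C4: 5 × €4 = €20
Total cost = €200.
Bakery2 ships 20 of its 20, leaving 0.

0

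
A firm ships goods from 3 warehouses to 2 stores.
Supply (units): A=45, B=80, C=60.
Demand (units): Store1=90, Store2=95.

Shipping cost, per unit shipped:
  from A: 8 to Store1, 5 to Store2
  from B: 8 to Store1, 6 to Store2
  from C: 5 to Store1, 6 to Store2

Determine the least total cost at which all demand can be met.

A cheapest plan:
  A–Store2: 45 units
  B–Store1: 30 units
  B–Store2: 50 units
  C–Store1: 60 units
Total cost = 1065.
(Supply check: A ships 45; B ships 80; C ships 60.)

1065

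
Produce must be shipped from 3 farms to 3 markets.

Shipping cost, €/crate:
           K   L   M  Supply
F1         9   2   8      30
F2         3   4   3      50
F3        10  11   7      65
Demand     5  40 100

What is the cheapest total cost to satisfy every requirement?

675

A cheapest plan:
  F1->L: 30 × €2 = €60
  F2->K: 5 × €3 = €15
  F2->L: 10 × €4 = €40
  F2->M: 35 × €3 = €105
  F3->M: 65 × €7 = €455
Total = 60 + 15 + 40 + 105 + 455 = €675.
(Supply check: F1 ships 30; F2 ships 50; F3 ships 65.)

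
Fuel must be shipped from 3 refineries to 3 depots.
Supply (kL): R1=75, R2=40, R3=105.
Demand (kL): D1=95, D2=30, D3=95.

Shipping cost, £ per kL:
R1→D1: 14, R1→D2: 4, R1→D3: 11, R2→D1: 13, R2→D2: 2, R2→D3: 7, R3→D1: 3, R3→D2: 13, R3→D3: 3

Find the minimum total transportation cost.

Optimal allocation:
  R1–D2: 30 kL
  R1–D3: 45 kL
  R2–D3: 40 kL
  R3–D1: 95 kL
  R3–D3: 10 kL
Total cost = £1210.

1210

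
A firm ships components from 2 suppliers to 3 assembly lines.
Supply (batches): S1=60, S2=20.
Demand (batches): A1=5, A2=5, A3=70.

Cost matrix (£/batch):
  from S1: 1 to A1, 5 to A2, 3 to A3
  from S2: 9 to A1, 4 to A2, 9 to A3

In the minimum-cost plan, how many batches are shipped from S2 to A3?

Optimal shipments:
  S1->A1: 5 batches
  S1->A3: 55 batches
  S2->A2: 5 batches
  S2->A3: 15 batches
Total cost = £325.
So S2→A3 carries 15 batches.

15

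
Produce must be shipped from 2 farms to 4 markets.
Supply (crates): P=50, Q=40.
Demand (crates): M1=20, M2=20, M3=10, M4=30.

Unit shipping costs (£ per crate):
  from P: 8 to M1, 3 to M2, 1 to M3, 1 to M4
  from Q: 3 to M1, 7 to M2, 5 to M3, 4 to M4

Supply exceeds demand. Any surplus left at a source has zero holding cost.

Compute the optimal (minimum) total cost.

190

An optimal shipping plan:
  P–M2: 20 × £3 = £60
  P–M3: 10 × £1 = £10
  P–M4: 20 × £1 = £20
  Q–M1: 20 × £3 = £60
  Q–M4: 10 × £4 = £40
Total = 60 + 10 + 20 + 60 + 40 = £190.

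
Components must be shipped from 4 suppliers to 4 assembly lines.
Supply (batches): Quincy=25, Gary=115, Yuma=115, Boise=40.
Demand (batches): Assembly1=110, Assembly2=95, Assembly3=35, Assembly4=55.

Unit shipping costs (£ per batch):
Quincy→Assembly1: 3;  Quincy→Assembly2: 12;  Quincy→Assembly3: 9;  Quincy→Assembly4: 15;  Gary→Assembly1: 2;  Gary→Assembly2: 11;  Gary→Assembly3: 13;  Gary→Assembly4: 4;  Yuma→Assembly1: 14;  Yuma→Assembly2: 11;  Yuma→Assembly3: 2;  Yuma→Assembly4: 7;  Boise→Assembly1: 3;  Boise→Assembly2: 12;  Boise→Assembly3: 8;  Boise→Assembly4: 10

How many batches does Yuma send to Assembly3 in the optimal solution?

35

Solving gives:
  Quincy→Assembly1: 10 × £3 = £30
  Quincy→Assembly2: 15 × £12 = £180
  Gary→Assembly1: 60 × £2 = £120
  Gary→Assembly4: 55 × £4 = £220
  Yuma→Assembly2: 80 × £11 = £880
  Yuma→Assembly3: 35 × £2 = £70
  Boise→Assembly1: 40 × £3 = £120
Total cost = £1620.
So Yuma→Assembly3 carries 35 batches.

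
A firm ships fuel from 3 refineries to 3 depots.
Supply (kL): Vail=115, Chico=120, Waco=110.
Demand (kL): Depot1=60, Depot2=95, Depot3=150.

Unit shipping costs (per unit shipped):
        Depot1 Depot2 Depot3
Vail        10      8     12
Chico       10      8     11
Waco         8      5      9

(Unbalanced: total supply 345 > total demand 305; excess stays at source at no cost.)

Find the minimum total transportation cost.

An optimal shipping plan:
  Vail->Depot1: 60 kL
  Vail->Depot2: 15 kL
  Chico->Depot3: 120 kL
  Waco->Depot2: 80 kL
  Waco->Depot3: 30 kL
Total cost = 2710.

2710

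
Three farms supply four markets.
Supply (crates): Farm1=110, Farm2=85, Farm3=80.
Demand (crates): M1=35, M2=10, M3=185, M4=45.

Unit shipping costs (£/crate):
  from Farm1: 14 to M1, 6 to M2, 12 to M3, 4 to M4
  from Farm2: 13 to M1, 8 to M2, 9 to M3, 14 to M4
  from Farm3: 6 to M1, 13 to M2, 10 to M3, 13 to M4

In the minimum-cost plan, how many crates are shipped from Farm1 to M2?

Solving gives:
  Farm1→M2: 10 crates
  Farm1→M3: 55 crates
  Farm1→M4: 45 crates
  Farm2→M3: 85 crates
  Farm3→M1: 35 crates
  Farm3→M3: 45 crates
Total cost = £2325.
So Farm1→M2 carries 10 crates.

10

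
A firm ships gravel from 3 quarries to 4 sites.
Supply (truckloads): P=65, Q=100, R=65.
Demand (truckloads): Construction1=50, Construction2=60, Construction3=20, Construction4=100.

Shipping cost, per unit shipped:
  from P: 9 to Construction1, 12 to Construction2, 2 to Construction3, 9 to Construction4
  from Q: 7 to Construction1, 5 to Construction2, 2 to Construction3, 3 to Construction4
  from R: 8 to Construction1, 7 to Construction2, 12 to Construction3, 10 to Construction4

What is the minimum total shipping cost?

An optimal shipping plan:
  P to Construction1: 45 × 9 = 405
  P to Construction3: 20 × 2 = 40
  Q to Construction4: 100 × 3 = 300
  R to Construction1: 5 × 8 = 40
  R to Construction2: 60 × 7 = 420
Total = 405 + 40 + 300 + 40 + 420 = 1205.

1205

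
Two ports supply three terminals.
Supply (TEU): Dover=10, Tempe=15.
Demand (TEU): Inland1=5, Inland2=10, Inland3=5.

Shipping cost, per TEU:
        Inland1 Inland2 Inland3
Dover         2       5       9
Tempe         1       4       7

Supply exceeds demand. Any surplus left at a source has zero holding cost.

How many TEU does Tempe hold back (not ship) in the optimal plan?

Minimum-cost shipments:
  Dover–Inland1: 5 TEU
  Tempe–Inland2: 10 TEU
  Tempe–Inland3: 5 TEU
Total cost = 85.
Tempe ships 15 of its 15, leaving 0.

0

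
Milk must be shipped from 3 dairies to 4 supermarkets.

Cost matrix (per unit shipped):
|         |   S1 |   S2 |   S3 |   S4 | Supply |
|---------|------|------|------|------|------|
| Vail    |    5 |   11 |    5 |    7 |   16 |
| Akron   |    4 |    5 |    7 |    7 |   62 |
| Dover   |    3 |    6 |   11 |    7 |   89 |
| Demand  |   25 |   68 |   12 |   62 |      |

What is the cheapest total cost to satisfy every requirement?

915

An optimal shipping plan:
  Vail→S3: 12 × 5 = 60
  Vail→S4: 4 × 7 = 28
  Akron→S2: 62 × 5 = 310
  Dover→S1: 25 × 3 = 75
  Dover→S2: 6 × 6 = 36
  Dover→S4: 58 × 7 = 406
Total = 60 + 28 + 310 + 75 + 36 + 406 = 915.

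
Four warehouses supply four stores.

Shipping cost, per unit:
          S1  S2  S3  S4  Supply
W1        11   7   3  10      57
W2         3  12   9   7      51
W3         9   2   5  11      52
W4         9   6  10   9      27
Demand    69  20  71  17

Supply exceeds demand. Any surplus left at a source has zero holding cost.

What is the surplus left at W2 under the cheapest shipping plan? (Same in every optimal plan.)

An optimal plan:
  W1→S3: 57 units
  W2→S1: 51 units
  W3→S1: 8 units
  W3→S2: 20 units
  W3→S3: 14 units
  W4→S1: 10 units
  W4→S4: 17 units
Total cost = 749.
W2 ships 51 of its 51, leaving 0.

0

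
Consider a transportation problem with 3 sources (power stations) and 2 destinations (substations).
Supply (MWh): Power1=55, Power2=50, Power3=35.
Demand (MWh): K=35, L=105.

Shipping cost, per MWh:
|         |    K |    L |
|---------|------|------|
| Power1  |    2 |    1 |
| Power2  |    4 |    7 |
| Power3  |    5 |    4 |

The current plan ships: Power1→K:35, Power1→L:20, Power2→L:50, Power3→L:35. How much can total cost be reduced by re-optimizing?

140

Current plan cost = 35·2 + 20·1 + 50·7 + 35·4 = 580.
Optimal plan:
  Power1->L: 55 × 1 = 55
  Power2->K: 35 × 4 = 140
  Power2->L: 15 × 7 = 105
  Power3->L: 35 × 4 = 140
Optimal cost = 440.
Saving = 580 − 440 = 140.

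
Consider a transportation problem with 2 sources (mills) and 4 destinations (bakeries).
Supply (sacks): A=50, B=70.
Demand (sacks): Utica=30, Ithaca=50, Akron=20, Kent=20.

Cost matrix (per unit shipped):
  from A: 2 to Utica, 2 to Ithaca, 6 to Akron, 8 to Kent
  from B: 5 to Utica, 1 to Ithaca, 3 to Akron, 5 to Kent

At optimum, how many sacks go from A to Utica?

The minimum-cost plan:
  A->Utica: 30 × 2 = 60
  A->Ithaca: 20 × 2 = 40
  B->Ithaca: 30 × 1 = 30
  B->Akron: 20 × 3 = 60
  B->Kent: 20 × 5 = 100
Total cost = 290.
So A→Utica carries 30 sacks.

30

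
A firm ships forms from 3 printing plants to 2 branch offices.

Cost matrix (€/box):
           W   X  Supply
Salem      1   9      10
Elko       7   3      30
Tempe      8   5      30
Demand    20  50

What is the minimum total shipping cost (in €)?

280

An optimal shipping plan:
  Salem to W: 10 × €1 = €10
  Elko to X: 30 × €3 = €90
  Tempe to W: 10 × €8 = €80
  Tempe to X: 20 × €5 = €100
Total = 10 + 90 + 80 + 100 = €280.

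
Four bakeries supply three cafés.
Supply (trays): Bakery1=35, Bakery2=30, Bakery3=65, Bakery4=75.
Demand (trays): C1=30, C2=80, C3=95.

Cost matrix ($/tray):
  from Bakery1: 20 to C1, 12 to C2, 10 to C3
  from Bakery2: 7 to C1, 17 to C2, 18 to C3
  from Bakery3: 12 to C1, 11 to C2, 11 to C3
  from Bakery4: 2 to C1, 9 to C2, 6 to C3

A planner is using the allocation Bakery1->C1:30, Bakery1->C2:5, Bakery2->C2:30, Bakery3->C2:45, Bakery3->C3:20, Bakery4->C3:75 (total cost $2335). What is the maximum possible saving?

Current plan cost = 30·20 + 5·12 + 30·17 + 45·11 + 20·11 + 75·6 = $2335.
Optimal plan:
  Bakery1–C2: 15 × $12 = $180
  Bakery1–C3: 20 × $10 = $200
  Bakery2–C1: 30 × $7 = $210
  Bakery3–C2: 65 × $11 = $715
  Bakery4–C3: 75 × $6 = $450
Optimal cost = $1755.
Saving = 2335 − 1755 = $580.

580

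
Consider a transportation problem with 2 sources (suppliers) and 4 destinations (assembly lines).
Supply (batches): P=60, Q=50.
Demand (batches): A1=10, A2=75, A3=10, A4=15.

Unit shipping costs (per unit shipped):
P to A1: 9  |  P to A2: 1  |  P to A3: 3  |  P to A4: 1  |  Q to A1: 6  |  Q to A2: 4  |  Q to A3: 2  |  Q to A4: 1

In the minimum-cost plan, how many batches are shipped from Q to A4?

The minimum-cost plan:
  P–A2: 60 × 1 = 60
  Q–A1: 10 × 6 = 60
  Q–A2: 15 × 4 = 60
  Q–A3: 10 × 2 = 20
  Q–A4: 15 × 1 = 15
Total cost = 215.
So Q→A4 carries 15 batches.

15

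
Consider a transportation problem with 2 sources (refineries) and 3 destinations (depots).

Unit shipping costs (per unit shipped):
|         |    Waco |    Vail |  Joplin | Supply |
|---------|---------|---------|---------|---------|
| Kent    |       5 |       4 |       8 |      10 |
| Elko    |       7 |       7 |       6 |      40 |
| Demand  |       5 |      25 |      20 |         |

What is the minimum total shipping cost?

Optimal allocation:
  Kent->Vail: 10 × 4 = 40
  Elko->Waco: 5 × 7 = 35
  Elko->Vail: 15 × 7 = 105
  Elko->Joplin: 20 × 6 = 120
Total = 40 + 35 + 105 + 120 = 300.

300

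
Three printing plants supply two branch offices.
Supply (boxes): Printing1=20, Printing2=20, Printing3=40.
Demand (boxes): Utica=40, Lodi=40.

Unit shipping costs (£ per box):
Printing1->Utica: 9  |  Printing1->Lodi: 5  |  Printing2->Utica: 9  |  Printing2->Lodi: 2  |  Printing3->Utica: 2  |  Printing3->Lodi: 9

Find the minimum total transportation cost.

220

A cheapest plan:
  Printing1–Lodi: 20 × £5 = £100
  Printing2–Lodi: 20 × £2 = £40
  Printing3–Utica: 40 × £2 = £80
Total = 100 + 40 + 80 = £220.
(Supply check: Printing1 ships 20; Printing2 ships 20; Printing3 ships 40.)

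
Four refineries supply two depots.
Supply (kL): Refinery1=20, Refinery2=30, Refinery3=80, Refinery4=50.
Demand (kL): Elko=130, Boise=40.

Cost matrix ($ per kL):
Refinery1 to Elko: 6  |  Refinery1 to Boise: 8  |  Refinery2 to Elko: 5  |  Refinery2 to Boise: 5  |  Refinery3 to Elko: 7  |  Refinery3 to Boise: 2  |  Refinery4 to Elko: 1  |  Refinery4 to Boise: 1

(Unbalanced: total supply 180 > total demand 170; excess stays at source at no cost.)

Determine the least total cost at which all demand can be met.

Optimal allocation:
  Refinery1–Elko: 20 × $6 = $120
  Refinery2–Elko: 30 × $5 = $150
  Refinery3–Elko: 30 × $7 = $210
  Refinery3–Boise: 40 × $2 = $80
  Refinery4–Elko: 50 × $1 = $50
Total = 120 + 150 + 210 + 80 + 50 = $610.

610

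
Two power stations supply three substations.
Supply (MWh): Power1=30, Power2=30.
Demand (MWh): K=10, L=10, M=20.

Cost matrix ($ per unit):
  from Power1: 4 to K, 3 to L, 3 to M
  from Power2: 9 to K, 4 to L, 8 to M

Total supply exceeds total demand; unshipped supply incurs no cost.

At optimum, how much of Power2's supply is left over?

20

An optimal plan:
  Power1 to K: 10 × $4 = $40
  Power1 to M: 20 × $3 = $60
  Power2 to L: 10 × $4 = $40
Total cost = $140.
Power2 ships 10 of its 30, leaving 20.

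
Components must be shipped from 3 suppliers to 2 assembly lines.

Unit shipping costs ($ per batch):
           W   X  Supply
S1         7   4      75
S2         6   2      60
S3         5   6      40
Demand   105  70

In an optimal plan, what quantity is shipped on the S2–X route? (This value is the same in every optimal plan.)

Solving gives:
  S1–W: 65 × $7 = $455
  S1–X: 10 × $4 = $40
  S2–X: 60 × $2 = $120
  S3–W: 40 × $5 = $200
Total cost = $815.
So S2→X carries 60 batches.

60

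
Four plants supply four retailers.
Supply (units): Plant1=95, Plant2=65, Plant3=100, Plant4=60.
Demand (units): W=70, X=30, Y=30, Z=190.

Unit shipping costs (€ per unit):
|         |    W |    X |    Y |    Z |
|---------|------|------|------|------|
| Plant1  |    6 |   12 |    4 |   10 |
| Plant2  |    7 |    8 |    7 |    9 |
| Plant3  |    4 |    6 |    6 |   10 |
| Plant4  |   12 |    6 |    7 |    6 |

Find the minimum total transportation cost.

Optimal allocation:
  Plant1->Y: 30 × €4 = €120
  Plant1->Z: 65 × €10 = €650
  Plant2->Z: 65 × €9 = €585
  Plant3->W: 70 × €4 = €280
  Plant3->X: 30 × €6 = €180
  Plant4->Z: 60 × €6 = €360
Total = 120 + 650 + 585 + 280 + 180 + 360 = €2175.

2175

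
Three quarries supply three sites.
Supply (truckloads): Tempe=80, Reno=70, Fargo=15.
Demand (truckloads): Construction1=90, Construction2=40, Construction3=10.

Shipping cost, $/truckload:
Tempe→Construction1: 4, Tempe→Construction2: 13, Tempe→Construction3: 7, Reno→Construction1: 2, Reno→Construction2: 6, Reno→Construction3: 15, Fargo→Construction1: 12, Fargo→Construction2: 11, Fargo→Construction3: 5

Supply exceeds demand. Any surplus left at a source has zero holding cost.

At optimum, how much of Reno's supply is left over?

0

An optimal plan:
  Tempe–Construction1: 60 × $4 = $240
  Reno–Construction1: 30 × $2 = $60
  Reno–Construction2: 40 × $6 = $240
  Fargo–Construction3: 10 × $5 = $50
Total cost = $590.
Reno ships 70 of its 70, leaving 0.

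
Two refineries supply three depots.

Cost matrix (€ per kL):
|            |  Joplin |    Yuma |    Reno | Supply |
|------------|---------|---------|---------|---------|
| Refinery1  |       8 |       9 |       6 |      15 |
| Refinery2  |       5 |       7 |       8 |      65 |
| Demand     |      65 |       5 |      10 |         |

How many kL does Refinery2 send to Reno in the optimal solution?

The minimum-cost plan:
  Refinery1->Yuma: 5 × €9 = €45
  Refinery1->Reno: 10 × €6 = €60
  Refinery2->Joplin: 65 × €5 = €325
Total cost = €430.
The route Refinery2→Reno is not used.

0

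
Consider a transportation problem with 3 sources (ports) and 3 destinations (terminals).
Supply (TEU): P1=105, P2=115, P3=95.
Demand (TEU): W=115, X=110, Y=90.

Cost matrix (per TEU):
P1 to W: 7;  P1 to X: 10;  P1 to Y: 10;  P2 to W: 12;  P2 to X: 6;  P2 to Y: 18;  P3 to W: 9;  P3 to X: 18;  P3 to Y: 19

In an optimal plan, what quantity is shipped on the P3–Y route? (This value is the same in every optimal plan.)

Optimal shipments:
  P1–W: 15 TEU
  P1–Y: 90 TEU
  P2–W: 5 TEU
  P2–X: 110 TEU
  P3–W: 95 TEU
Total cost = 2580.
The route P3→Y is not used.

0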